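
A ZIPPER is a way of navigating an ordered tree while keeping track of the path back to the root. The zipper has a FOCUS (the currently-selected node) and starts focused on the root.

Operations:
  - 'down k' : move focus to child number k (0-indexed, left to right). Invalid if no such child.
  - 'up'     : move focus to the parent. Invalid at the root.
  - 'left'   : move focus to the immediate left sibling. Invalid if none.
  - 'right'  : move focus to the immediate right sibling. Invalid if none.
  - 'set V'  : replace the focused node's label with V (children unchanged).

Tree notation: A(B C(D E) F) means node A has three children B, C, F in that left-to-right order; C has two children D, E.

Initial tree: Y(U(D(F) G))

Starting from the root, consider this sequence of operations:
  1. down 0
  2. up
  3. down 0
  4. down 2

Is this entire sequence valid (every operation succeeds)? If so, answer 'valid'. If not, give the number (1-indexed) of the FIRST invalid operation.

Step 1 (down 0): focus=U path=0 depth=1 children=['D', 'G'] left=[] right=[] parent=Y
Step 2 (up): focus=Y path=root depth=0 children=['U'] (at root)
Step 3 (down 0): focus=U path=0 depth=1 children=['D', 'G'] left=[] right=[] parent=Y
Step 4 (down 2): INVALID

Answer: 4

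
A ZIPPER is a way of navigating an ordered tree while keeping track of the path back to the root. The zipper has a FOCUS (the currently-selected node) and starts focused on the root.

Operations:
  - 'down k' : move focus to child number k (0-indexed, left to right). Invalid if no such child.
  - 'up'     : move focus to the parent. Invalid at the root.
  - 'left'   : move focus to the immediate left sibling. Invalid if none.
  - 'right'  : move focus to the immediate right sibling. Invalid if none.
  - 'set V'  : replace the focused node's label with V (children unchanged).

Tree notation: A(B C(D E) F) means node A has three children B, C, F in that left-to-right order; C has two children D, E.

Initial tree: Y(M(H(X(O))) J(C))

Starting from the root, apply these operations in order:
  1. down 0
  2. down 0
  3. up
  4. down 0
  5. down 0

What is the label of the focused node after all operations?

Step 1 (down 0): focus=M path=0 depth=1 children=['H'] left=[] right=['J'] parent=Y
Step 2 (down 0): focus=H path=0/0 depth=2 children=['X'] left=[] right=[] parent=M
Step 3 (up): focus=M path=0 depth=1 children=['H'] left=[] right=['J'] parent=Y
Step 4 (down 0): focus=H path=0/0 depth=2 children=['X'] left=[] right=[] parent=M
Step 5 (down 0): focus=X path=0/0/0 depth=3 children=['O'] left=[] right=[] parent=H

Answer: X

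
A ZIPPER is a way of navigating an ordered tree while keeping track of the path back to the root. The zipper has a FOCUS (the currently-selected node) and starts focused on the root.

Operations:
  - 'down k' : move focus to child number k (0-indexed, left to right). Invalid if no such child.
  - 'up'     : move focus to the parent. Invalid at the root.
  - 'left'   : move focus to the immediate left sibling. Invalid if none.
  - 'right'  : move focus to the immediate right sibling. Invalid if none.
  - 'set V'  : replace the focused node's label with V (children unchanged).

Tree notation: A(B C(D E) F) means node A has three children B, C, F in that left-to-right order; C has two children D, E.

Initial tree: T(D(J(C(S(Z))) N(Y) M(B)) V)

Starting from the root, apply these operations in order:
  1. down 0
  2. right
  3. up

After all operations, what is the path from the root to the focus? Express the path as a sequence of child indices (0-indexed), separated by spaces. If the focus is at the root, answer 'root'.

Step 1 (down 0): focus=D path=0 depth=1 children=['J', 'N', 'M'] left=[] right=['V'] parent=T
Step 2 (right): focus=V path=1 depth=1 children=[] left=['D'] right=[] parent=T
Step 3 (up): focus=T path=root depth=0 children=['D', 'V'] (at root)

Answer: root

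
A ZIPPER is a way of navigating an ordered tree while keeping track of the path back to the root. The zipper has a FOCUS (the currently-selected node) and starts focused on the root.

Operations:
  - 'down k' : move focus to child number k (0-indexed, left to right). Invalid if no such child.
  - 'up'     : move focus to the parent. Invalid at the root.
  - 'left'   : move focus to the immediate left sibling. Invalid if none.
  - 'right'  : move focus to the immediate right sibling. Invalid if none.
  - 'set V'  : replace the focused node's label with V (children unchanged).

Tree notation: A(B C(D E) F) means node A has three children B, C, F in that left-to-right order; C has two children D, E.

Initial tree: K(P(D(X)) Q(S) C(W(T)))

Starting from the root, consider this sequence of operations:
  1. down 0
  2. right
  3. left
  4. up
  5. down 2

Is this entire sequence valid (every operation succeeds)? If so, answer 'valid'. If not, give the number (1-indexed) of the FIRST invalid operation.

Step 1 (down 0): focus=P path=0 depth=1 children=['D'] left=[] right=['Q', 'C'] parent=K
Step 2 (right): focus=Q path=1 depth=1 children=['S'] left=['P'] right=['C'] parent=K
Step 3 (left): focus=P path=0 depth=1 children=['D'] left=[] right=['Q', 'C'] parent=K
Step 4 (up): focus=K path=root depth=0 children=['P', 'Q', 'C'] (at root)
Step 5 (down 2): focus=C path=2 depth=1 children=['W'] left=['P', 'Q'] right=[] parent=K

Answer: valid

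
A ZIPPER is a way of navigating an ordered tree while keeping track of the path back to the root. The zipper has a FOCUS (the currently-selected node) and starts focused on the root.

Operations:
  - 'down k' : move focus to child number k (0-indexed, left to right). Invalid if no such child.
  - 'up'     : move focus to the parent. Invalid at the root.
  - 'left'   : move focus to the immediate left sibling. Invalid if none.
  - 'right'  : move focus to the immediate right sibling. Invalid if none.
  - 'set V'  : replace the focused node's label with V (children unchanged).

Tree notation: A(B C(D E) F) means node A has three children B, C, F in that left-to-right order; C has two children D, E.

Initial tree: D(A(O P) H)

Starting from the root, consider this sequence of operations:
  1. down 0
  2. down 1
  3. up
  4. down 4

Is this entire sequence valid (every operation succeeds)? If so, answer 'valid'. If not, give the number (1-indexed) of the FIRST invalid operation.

Step 1 (down 0): focus=A path=0 depth=1 children=['O', 'P'] left=[] right=['H'] parent=D
Step 2 (down 1): focus=P path=0/1 depth=2 children=[] left=['O'] right=[] parent=A
Step 3 (up): focus=A path=0 depth=1 children=['O', 'P'] left=[] right=['H'] parent=D
Step 4 (down 4): INVALID

Answer: 4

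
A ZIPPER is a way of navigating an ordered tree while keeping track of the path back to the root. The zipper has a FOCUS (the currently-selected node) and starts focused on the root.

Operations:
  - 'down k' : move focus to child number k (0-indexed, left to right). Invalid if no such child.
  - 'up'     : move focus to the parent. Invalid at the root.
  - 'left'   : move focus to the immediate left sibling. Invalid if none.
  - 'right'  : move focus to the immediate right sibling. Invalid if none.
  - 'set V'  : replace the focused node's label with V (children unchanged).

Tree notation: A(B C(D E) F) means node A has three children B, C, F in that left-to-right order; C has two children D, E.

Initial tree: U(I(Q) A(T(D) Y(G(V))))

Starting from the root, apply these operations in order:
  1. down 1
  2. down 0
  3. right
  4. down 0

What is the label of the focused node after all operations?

Step 1 (down 1): focus=A path=1 depth=1 children=['T', 'Y'] left=['I'] right=[] parent=U
Step 2 (down 0): focus=T path=1/0 depth=2 children=['D'] left=[] right=['Y'] parent=A
Step 3 (right): focus=Y path=1/1 depth=2 children=['G'] left=['T'] right=[] parent=A
Step 4 (down 0): focus=G path=1/1/0 depth=3 children=['V'] left=[] right=[] parent=Y

Answer: G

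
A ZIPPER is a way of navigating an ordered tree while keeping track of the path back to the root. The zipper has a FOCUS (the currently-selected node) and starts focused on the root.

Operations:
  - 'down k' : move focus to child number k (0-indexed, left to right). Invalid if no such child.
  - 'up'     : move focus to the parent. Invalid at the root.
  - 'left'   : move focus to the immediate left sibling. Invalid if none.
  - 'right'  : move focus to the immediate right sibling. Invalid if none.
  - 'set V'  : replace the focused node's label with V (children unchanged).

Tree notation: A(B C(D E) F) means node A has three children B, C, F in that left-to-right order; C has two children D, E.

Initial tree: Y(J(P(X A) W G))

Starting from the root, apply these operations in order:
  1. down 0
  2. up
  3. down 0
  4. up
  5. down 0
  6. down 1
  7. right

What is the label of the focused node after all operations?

Step 1 (down 0): focus=J path=0 depth=1 children=['P', 'W', 'G'] left=[] right=[] parent=Y
Step 2 (up): focus=Y path=root depth=0 children=['J'] (at root)
Step 3 (down 0): focus=J path=0 depth=1 children=['P', 'W', 'G'] left=[] right=[] parent=Y
Step 4 (up): focus=Y path=root depth=0 children=['J'] (at root)
Step 5 (down 0): focus=J path=0 depth=1 children=['P', 'W', 'G'] left=[] right=[] parent=Y
Step 6 (down 1): focus=W path=0/1 depth=2 children=[] left=['P'] right=['G'] parent=J
Step 7 (right): focus=G path=0/2 depth=2 children=[] left=['P', 'W'] right=[] parent=J

Answer: G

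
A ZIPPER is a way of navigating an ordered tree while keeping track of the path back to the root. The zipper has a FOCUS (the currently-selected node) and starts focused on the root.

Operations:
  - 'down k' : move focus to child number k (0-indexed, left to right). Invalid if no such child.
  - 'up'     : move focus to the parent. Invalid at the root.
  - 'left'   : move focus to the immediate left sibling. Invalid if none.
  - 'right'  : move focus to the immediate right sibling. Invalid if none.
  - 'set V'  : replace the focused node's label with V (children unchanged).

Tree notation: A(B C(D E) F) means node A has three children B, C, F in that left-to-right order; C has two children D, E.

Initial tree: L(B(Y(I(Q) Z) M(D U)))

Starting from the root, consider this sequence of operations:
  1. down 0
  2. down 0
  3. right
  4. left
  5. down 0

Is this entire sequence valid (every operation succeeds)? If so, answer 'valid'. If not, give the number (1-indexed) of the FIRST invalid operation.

Answer: valid

Derivation:
Step 1 (down 0): focus=B path=0 depth=1 children=['Y', 'M'] left=[] right=[] parent=L
Step 2 (down 0): focus=Y path=0/0 depth=2 children=['I', 'Z'] left=[] right=['M'] parent=B
Step 3 (right): focus=M path=0/1 depth=2 children=['D', 'U'] left=['Y'] right=[] parent=B
Step 4 (left): focus=Y path=0/0 depth=2 children=['I', 'Z'] left=[] right=['M'] parent=B
Step 5 (down 0): focus=I path=0/0/0 depth=3 children=['Q'] left=[] right=['Z'] parent=Y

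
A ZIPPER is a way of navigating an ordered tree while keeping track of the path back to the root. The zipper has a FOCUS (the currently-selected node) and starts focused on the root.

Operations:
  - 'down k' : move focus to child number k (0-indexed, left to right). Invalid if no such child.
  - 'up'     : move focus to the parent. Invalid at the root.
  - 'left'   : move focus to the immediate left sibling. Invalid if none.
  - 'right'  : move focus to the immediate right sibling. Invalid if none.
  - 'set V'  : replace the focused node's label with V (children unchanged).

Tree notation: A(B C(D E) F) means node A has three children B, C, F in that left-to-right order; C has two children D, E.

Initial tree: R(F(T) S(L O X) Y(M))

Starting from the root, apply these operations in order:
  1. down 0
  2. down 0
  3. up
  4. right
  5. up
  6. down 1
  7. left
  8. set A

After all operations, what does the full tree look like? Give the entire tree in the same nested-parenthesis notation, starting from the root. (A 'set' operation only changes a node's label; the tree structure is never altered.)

Answer: R(A(T) S(L O X) Y(M))

Derivation:
Step 1 (down 0): focus=F path=0 depth=1 children=['T'] left=[] right=['S', 'Y'] parent=R
Step 2 (down 0): focus=T path=0/0 depth=2 children=[] left=[] right=[] parent=F
Step 3 (up): focus=F path=0 depth=1 children=['T'] left=[] right=['S', 'Y'] parent=R
Step 4 (right): focus=S path=1 depth=1 children=['L', 'O', 'X'] left=['F'] right=['Y'] parent=R
Step 5 (up): focus=R path=root depth=0 children=['F', 'S', 'Y'] (at root)
Step 6 (down 1): focus=S path=1 depth=1 children=['L', 'O', 'X'] left=['F'] right=['Y'] parent=R
Step 7 (left): focus=F path=0 depth=1 children=['T'] left=[] right=['S', 'Y'] parent=R
Step 8 (set A): focus=A path=0 depth=1 children=['T'] left=[] right=['S', 'Y'] parent=R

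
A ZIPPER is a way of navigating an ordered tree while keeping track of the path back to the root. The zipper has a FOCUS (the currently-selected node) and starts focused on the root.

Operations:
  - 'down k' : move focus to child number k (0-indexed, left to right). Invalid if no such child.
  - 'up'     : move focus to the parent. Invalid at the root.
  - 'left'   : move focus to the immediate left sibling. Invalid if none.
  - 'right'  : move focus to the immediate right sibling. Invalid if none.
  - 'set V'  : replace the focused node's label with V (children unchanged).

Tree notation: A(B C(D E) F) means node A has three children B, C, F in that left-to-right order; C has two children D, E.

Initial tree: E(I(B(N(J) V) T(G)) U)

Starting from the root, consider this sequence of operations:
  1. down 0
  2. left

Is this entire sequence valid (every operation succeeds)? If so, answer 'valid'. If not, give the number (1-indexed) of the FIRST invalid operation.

Answer: 2

Derivation:
Step 1 (down 0): focus=I path=0 depth=1 children=['B', 'T'] left=[] right=['U'] parent=E
Step 2 (left): INVALID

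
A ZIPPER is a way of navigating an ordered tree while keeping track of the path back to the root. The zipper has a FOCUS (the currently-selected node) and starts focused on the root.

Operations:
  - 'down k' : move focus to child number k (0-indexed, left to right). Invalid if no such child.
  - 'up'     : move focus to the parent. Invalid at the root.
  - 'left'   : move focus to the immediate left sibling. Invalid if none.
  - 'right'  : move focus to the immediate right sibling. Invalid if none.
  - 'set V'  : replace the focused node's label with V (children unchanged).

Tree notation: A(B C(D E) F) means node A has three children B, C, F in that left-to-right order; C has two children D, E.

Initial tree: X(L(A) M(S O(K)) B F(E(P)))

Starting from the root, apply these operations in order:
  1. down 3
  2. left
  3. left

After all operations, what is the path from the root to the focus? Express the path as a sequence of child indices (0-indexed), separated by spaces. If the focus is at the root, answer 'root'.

Step 1 (down 3): focus=F path=3 depth=1 children=['E'] left=['L', 'M', 'B'] right=[] parent=X
Step 2 (left): focus=B path=2 depth=1 children=[] left=['L', 'M'] right=['F'] parent=X
Step 3 (left): focus=M path=1 depth=1 children=['S', 'O'] left=['L'] right=['B', 'F'] parent=X

Answer: 1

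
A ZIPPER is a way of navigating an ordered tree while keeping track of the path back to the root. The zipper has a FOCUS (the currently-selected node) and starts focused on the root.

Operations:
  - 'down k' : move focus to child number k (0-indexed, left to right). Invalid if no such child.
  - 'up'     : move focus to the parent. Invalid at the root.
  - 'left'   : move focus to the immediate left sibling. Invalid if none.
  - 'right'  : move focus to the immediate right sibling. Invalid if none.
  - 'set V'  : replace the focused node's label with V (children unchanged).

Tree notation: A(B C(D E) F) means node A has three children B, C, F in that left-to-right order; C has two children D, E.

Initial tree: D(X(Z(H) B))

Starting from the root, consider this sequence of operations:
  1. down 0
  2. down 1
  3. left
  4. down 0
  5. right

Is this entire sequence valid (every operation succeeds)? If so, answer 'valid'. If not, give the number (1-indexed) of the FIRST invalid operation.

Answer: 5

Derivation:
Step 1 (down 0): focus=X path=0 depth=1 children=['Z', 'B'] left=[] right=[] parent=D
Step 2 (down 1): focus=B path=0/1 depth=2 children=[] left=['Z'] right=[] parent=X
Step 3 (left): focus=Z path=0/0 depth=2 children=['H'] left=[] right=['B'] parent=X
Step 4 (down 0): focus=H path=0/0/0 depth=3 children=[] left=[] right=[] parent=Z
Step 5 (right): INVALID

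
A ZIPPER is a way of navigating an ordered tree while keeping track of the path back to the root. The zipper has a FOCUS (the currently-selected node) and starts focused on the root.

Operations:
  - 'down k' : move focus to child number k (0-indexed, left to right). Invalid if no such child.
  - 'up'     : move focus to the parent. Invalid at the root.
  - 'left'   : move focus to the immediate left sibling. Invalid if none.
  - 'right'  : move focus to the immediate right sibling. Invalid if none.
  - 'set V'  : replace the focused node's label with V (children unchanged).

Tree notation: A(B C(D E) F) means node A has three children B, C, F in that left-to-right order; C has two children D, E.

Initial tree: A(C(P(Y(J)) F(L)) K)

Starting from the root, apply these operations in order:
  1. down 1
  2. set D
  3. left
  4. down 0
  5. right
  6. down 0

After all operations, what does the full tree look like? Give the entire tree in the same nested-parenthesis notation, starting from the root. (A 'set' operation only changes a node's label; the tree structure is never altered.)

Step 1 (down 1): focus=K path=1 depth=1 children=[] left=['C'] right=[] parent=A
Step 2 (set D): focus=D path=1 depth=1 children=[] left=['C'] right=[] parent=A
Step 3 (left): focus=C path=0 depth=1 children=['P', 'F'] left=[] right=['D'] parent=A
Step 4 (down 0): focus=P path=0/0 depth=2 children=['Y'] left=[] right=['F'] parent=C
Step 5 (right): focus=F path=0/1 depth=2 children=['L'] left=['P'] right=[] parent=C
Step 6 (down 0): focus=L path=0/1/0 depth=3 children=[] left=[] right=[] parent=F

Answer: A(C(P(Y(J)) F(L)) D)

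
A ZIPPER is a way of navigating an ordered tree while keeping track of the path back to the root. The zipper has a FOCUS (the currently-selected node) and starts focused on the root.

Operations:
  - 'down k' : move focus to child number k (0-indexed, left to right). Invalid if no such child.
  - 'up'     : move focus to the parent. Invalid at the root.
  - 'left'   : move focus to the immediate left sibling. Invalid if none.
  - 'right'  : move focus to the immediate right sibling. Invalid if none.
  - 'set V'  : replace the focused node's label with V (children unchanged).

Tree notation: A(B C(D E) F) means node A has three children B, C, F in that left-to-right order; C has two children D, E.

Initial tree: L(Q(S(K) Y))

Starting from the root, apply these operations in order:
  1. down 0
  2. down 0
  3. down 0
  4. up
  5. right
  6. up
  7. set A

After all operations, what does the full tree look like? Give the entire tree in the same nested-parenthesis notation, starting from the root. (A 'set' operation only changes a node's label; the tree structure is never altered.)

Answer: L(A(S(K) Y))

Derivation:
Step 1 (down 0): focus=Q path=0 depth=1 children=['S', 'Y'] left=[] right=[] parent=L
Step 2 (down 0): focus=S path=0/0 depth=2 children=['K'] left=[] right=['Y'] parent=Q
Step 3 (down 0): focus=K path=0/0/0 depth=3 children=[] left=[] right=[] parent=S
Step 4 (up): focus=S path=0/0 depth=2 children=['K'] left=[] right=['Y'] parent=Q
Step 5 (right): focus=Y path=0/1 depth=2 children=[] left=['S'] right=[] parent=Q
Step 6 (up): focus=Q path=0 depth=1 children=['S', 'Y'] left=[] right=[] parent=L
Step 7 (set A): focus=A path=0 depth=1 children=['S', 'Y'] left=[] right=[] parent=L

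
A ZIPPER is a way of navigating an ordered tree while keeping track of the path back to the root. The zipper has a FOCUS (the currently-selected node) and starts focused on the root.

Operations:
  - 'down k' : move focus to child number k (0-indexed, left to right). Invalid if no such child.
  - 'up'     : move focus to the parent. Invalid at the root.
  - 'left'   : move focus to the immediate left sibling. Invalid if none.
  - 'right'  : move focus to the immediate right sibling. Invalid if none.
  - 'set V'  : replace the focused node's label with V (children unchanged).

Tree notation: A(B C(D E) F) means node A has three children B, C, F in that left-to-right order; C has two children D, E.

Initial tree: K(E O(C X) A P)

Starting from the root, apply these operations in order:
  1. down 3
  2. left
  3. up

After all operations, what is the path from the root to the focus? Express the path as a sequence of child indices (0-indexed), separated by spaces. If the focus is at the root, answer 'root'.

Answer: root

Derivation:
Step 1 (down 3): focus=P path=3 depth=1 children=[] left=['E', 'O', 'A'] right=[] parent=K
Step 2 (left): focus=A path=2 depth=1 children=[] left=['E', 'O'] right=['P'] parent=K
Step 3 (up): focus=K path=root depth=0 children=['E', 'O', 'A', 'P'] (at root)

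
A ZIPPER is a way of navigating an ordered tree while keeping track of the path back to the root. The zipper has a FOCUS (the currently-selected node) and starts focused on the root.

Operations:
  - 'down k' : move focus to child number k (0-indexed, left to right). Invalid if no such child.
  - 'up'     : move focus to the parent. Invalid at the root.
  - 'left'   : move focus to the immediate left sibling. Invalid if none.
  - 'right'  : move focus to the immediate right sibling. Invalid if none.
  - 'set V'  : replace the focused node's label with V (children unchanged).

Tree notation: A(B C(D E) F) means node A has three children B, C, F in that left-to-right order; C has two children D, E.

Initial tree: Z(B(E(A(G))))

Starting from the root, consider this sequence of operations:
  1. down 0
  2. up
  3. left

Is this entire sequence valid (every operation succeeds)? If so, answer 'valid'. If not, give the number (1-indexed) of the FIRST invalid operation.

Step 1 (down 0): focus=B path=0 depth=1 children=['E'] left=[] right=[] parent=Z
Step 2 (up): focus=Z path=root depth=0 children=['B'] (at root)
Step 3 (left): INVALID

Answer: 3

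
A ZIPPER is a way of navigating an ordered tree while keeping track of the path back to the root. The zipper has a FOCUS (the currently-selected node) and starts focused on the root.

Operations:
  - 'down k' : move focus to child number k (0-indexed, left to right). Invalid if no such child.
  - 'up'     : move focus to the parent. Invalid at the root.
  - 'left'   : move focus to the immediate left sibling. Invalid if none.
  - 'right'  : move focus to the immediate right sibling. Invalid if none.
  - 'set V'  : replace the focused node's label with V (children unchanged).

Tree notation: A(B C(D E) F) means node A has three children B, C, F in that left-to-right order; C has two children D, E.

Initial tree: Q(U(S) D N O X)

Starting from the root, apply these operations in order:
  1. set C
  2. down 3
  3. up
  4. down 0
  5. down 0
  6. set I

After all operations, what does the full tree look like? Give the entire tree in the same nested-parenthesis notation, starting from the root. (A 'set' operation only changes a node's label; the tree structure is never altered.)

Step 1 (set C): focus=C path=root depth=0 children=['U', 'D', 'N', 'O', 'X'] (at root)
Step 2 (down 3): focus=O path=3 depth=1 children=[] left=['U', 'D', 'N'] right=['X'] parent=C
Step 3 (up): focus=C path=root depth=0 children=['U', 'D', 'N', 'O', 'X'] (at root)
Step 4 (down 0): focus=U path=0 depth=1 children=['S'] left=[] right=['D', 'N', 'O', 'X'] parent=C
Step 5 (down 0): focus=S path=0/0 depth=2 children=[] left=[] right=[] parent=U
Step 6 (set I): focus=I path=0/0 depth=2 children=[] left=[] right=[] parent=U

Answer: C(U(I) D N O X)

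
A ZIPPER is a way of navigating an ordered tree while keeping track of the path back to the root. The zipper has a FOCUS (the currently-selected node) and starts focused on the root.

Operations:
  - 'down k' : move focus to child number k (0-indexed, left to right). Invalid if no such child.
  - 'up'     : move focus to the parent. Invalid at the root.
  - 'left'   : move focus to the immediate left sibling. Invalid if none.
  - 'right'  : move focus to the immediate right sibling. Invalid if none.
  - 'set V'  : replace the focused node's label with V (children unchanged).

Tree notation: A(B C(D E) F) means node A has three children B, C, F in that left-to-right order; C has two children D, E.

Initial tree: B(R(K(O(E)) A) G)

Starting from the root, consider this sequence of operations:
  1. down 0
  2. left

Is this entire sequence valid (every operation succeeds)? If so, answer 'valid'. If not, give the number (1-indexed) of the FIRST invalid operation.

Step 1 (down 0): focus=R path=0 depth=1 children=['K', 'A'] left=[] right=['G'] parent=B
Step 2 (left): INVALID

Answer: 2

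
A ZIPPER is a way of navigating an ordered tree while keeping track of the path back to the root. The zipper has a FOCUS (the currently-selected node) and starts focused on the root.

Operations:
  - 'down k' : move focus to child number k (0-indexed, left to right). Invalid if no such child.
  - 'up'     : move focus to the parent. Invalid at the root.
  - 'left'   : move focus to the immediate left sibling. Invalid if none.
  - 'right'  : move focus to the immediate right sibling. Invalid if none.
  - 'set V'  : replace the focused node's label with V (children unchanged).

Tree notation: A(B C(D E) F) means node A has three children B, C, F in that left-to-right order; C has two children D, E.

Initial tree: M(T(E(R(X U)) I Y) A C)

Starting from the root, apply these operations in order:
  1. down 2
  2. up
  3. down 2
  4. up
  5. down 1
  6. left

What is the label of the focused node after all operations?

Answer: T

Derivation:
Step 1 (down 2): focus=C path=2 depth=1 children=[] left=['T', 'A'] right=[] parent=M
Step 2 (up): focus=M path=root depth=0 children=['T', 'A', 'C'] (at root)
Step 3 (down 2): focus=C path=2 depth=1 children=[] left=['T', 'A'] right=[] parent=M
Step 4 (up): focus=M path=root depth=0 children=['T', 'A', 'C'] (at root)
Step 5 (down 1): focus=A path=1 depth=1 children=[] left=['T'] right=['C'] parent=M
Step 6 (left): focus=T path=0 depth=1 children=['E', 'I', 'Y'] left=[] right=['A', 'C'] parent=M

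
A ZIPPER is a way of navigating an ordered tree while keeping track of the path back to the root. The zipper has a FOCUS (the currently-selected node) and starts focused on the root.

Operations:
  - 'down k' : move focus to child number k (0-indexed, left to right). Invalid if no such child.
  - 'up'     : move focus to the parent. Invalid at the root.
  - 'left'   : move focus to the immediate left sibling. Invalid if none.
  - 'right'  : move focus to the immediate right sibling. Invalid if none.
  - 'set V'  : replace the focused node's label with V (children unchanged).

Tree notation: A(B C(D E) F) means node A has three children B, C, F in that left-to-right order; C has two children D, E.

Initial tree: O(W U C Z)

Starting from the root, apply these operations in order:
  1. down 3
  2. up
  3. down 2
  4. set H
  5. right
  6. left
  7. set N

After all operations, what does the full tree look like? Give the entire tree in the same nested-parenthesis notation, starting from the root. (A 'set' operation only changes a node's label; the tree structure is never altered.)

Answer: O(W U N Z)

Derivation:
Step 1 (down 3): focus=Z path=3 depth=1 children=[] left=['W', 'U', 'C'] right=[] parent=O
Step 2 (up): focus=O path=root depth=0 children=['W', 'U', 'C', 'Z'] (at root)
Step 3 (down 2): focus=C path=2 depth=1 children=[] left=['W', 'U'] right=['Z'] parent=O
Step 4 (set H): focus=H path=2 depth=1 children=[] left=['W', 'U'] right=['Z'] parent=O
Step 5 (right): focus=Z path=3 depth=1 children=[] left=['W', 'U', 'H'] right=[] parent=O
Step 6 (left): focus=H path=2 depth=1 children=[] left=['W', 'U'] right=['Z'] parent=O
Step 7 (set N): focus=N path=2 depth=1 children=[] left=['W', 'U'] right=['Z'] parent=O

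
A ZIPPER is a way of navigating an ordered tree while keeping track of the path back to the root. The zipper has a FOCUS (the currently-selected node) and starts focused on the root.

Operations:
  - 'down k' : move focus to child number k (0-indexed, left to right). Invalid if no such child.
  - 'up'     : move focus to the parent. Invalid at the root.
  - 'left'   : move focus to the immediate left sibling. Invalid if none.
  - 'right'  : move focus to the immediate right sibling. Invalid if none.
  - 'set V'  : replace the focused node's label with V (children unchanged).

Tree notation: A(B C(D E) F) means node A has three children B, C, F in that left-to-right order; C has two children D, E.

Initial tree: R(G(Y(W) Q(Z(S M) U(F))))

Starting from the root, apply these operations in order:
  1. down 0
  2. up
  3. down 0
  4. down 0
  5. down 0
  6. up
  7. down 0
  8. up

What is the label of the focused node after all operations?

Answer: Y

Derivation:
Step 1 (down 0): focus=G path=0 depth=1 children=['Y', 'Q'] left=[] right=[] parent=R
Step 2 (up): focus=R path=root depth=0 children=['G'] (at root)
Step 3 (down 0): focus=G path=0 depth=1 children=['Y', 'Q'] left=[] right=[] parent=R
Step 4 (down 0): focus=Y path=0/0 depth=2 children=['W'] left=[] right=['Q'] parent=G
Step 5 (down 0): focus=W path=0/0/0 depth=3 children=[] left=[] right=[] parent=Y
Step 6 (up): focus=Y path=0/0 depth=2 children=['W'] left=[] right=['Q'] parent=G
Step 7 (down 0): focus=W path=0/0/0 depth=3 children=[] left=[] right=[] parent=Y
Step 8 (up): focus=Y path=0/0 depth=2 children=['W'] left=[] right=['Q'] parent=G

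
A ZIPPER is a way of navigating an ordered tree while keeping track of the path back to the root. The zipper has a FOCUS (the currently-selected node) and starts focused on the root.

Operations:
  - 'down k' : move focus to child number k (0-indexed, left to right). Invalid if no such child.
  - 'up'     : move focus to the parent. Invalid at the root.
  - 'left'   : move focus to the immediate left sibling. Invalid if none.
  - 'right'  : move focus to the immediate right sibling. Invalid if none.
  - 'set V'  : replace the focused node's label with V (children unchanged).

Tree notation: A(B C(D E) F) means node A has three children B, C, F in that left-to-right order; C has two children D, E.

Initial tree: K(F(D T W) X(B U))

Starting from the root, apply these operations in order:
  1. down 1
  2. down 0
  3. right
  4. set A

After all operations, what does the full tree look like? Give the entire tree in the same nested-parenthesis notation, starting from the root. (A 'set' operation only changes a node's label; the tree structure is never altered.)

Step 1 (down 1): focus=X path=1 depth=1 children=['B', 'U'] left=['F'] right=[] parent=K
Step 2 (down 0): focus=B path=1/0 depth=2 children=[] left=[] right=['U'] parent=X
Step 3 (right): focus=U path=1/1 depth=2 children=[] left=['B'] right=[] parent=X
Step 4 (set A): focus=A path=1/1 depth=2 children=[] left=['B'] right=[] parent=X

Answer: K(F(D T W) X(B A))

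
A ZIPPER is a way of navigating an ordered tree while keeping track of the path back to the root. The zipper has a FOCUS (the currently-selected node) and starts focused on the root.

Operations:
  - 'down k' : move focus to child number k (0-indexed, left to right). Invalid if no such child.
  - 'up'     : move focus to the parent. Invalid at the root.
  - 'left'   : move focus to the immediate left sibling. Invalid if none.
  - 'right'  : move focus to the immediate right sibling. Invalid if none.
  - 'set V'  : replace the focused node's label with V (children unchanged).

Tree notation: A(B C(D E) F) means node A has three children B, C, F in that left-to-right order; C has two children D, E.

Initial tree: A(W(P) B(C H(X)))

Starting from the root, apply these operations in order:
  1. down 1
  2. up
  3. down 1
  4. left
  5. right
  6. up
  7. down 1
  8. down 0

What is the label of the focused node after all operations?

Step 1 (down 1): focus=B path=1 depth=1 children=['C', 'H'] left=['W'] right=[] parent=A
Step 2 (up): focus=A path=root depth=0 children=['W', 'B'] (at root)
Step 3 (down 1): focus=B path=1 depth=1 children=['C', 'H'] left=['W'] right=[] parent=A
Step 4 (left): focus=W path=0 depth=1 children=['P'] left=[] right=['B'] parent=A
Step 5 (right): focus=B path=1 depth=1 children=['C', 'H'] left=['W'] right=[] parent=A
Step 6 (up): focus=A path=root depth=0 children=['W', 'B'] (at root)
Step 7 (down 1): focus=B path=1 depth=1 children=['C', 'H'] left=['W'] right=[] parent=A
Step 8 (down 0): focus=C path=1/0 depth=2 children=[] left=[] right=['H'] parent=B

Answer: C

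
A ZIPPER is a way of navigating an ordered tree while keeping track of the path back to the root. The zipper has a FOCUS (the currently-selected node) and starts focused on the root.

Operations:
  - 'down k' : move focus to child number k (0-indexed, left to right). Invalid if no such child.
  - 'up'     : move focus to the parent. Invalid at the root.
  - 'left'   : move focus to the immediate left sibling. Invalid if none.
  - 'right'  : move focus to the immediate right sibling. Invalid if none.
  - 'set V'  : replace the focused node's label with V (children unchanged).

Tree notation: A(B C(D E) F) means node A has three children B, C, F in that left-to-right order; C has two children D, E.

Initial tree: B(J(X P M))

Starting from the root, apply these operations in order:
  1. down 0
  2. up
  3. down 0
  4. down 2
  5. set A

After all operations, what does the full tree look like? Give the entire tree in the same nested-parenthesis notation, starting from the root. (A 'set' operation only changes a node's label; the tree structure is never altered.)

Step 1 (down 0): focus=J path=0 depth=1 children=['X', 'P', 'M'] left=[] right=[] parent=B
Step 2 (up): focus=B path=root depth=0 children=['J'] (at root)
Step 3 (down 0): focus=J path=0 depth=1 children=['X', 'P', 'M'] left=[] right=[] parent=B
Step 4 (down 2): focus=M path=0/2 depth=2 children=[] left=['X', 'P'] right=[] parent=J
Step 5 (set A): focus=A path=0/2 depth=2 children=[] left=['X', 'P'] right=[] parent=J

Answer: B(J(X P A))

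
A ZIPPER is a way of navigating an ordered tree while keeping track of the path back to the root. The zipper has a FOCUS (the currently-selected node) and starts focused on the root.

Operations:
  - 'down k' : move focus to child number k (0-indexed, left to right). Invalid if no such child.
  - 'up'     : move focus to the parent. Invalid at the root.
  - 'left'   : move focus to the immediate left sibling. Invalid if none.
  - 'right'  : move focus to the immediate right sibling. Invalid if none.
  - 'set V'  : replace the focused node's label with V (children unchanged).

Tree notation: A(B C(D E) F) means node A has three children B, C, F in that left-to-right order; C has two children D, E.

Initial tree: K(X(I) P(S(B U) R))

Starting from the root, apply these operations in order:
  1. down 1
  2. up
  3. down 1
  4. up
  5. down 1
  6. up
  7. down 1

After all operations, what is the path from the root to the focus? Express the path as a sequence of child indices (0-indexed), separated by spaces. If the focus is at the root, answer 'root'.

Answer: 1

Derivation:
Step 1 (down 1): focus=P path=1 depth=1 children=['S', 'R'] left=['X'] right=[] parent=K
Step 2 (up): focus=K path=root depth=0 children=['X', 'P'] (at root)
Step 3 (down 1): focus=P path=1 depth=1 children=['S', 'R'] left=['X'] right=[] parent=K
Step 4 (up): focus=K path=root depth=0 children=['X', 'P'] (at root)
Step 5 (down 1): focus=P path=1 depth=1 children=['S', 'R'] left=['X'] right=[] parent=K
Step 6 (up): focus=K path=root depth=0 children=['X', 'P'] (at root)
Step 7 (down 1): focus=P path=1 depth=1 children=['S', 'R'] left=['X'] right=[] parent=K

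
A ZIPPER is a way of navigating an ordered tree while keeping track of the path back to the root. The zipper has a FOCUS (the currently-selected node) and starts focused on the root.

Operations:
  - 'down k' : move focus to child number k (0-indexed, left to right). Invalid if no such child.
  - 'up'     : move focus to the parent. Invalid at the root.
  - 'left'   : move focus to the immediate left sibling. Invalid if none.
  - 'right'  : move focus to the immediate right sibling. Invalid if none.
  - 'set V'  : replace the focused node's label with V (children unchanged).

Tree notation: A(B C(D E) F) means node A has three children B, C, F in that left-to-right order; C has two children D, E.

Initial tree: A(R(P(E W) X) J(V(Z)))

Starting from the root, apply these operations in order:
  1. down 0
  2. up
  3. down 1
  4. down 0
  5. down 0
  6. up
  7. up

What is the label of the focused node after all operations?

Answer: J

Derivation:
Step 1 (down 0): focus=R path=0 depth=1 children=['P', 'X'] left=[] right=['J'] parent=A
Step 2 (up): focus=A path=root depth=0 children=['R', 'J'] (at root)
Step 3 (down 1): focus=J path=1 depth=1 children=['V'] left=['R'] right=[] parent=A
Step 4 (down 0): focus=V path=1/0 depth=2 children=['Z'] left=[] right=[] parent=J
Step 5 (down 0): focus=Z path=1/0/0 depth=3 children=[] left=[] right=[] parent=V
Step 6 (up): focus=V path=1/0 depth=2 children=['Z'] left=[] right=[] parent=J
Step 7 (up): focus=J path=1 depth=1 children=['V'] left=['R'] right=[] parent=A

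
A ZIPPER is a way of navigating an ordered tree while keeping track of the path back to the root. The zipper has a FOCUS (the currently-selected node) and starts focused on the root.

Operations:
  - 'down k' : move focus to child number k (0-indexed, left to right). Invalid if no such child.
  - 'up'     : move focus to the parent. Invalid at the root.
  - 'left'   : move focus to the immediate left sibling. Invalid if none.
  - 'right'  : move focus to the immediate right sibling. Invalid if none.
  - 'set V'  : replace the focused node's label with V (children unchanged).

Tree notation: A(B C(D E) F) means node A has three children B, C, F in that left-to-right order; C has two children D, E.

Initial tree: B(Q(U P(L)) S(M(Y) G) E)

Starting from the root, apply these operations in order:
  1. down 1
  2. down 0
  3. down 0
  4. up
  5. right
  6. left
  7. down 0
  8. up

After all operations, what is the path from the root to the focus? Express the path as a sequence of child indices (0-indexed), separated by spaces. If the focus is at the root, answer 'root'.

Step 1 (down 1): focus=S path=1 depth=1 children=['M', 'G'] left=['Q'] right=['E'] parent=B
Step 2 (down 0): focus=M path=1/0 depth=2 children=['Y'] left=[] right=['G'] parent=S
Step 3 (down 0): focus=Y path=1/0/0 depth=3 children=[] left=[] right=[] parent=M
Step 4 (up): focus=M path=1/0 depth=2 children=['Y'] left=[] right=['G'] parent=S
Step 5 (right): focus=G path=1/1 depth=2 children=[] left=['M'] right=[] parent=S
Step 6 (left): focus=M path=1/0 depth=2 children=['Y'] left=[] right=['G'] parent=S
Step 7 (down 0): focus=Y path=1/0/0 depth=3 children=[] left=[] right=[] parent=M
Step 8 (up): focus=M path=1/0 depth=2 children=['Y'] left=[] right=['G'] parent=S

Answer: 1 0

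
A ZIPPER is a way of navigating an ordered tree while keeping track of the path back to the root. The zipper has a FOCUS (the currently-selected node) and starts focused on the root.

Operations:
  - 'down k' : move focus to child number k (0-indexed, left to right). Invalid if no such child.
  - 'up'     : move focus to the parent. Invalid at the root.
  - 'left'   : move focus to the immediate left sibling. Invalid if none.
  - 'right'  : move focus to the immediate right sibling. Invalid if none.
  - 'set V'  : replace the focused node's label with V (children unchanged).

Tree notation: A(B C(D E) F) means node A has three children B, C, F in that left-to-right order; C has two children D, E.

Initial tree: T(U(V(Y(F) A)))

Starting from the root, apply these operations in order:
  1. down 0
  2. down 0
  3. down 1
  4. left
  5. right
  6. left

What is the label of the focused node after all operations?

Step 1 (down 0): focus=U path=0 depth=1 children=['V'] left=[] right=[] parent=T
Step 2 (down 0): focus=V path=0/0 depth=2 children=['Y', 'A'] left=[] right=[] parent=U
Step 3 (down 1): focus=A path=0/0/1 depth=3 children=[] left=['Y'] right=[] parent=V
Step 4 (left): focus=Y path=0/0/0 depth=3 children=['F'] left=[] right=['A'] parent=V
Step 5 (right): focus=A path=0/0/1 depth=3 children=[] left=['Y'] right=[] parent=V
Step 6 (left): focus=Y path=0/0/0 depth=3 children=['F'] left=[] right=['A'] parent=V

Answer: Y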